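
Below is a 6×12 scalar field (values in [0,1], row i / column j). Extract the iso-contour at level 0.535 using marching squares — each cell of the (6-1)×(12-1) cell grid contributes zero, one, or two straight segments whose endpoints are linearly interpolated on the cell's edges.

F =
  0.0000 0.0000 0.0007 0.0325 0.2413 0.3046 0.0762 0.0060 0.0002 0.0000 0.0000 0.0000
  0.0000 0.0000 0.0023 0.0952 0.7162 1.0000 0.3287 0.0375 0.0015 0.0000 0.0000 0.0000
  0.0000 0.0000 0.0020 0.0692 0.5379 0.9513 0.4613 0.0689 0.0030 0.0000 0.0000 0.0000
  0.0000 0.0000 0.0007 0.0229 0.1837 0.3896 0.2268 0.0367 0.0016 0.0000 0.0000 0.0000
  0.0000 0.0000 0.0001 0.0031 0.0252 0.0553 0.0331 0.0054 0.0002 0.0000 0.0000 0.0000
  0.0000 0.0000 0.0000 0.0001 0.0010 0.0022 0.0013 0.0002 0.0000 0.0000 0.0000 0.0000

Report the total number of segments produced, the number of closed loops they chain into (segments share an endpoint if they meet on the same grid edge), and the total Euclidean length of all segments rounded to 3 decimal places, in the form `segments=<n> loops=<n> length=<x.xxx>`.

segments=8 loops=1 length=6.913

cell (0,3): code 0100 → (0.618,4.000)–(1.000,3.708)
cell (0,4): code 1100 → (0.331,5.000)–(0.618,4.000)
cell (0,5): code 1000 → (1.000,5.693)–(0.331,5.000)
cell (1,3): code 0110 → (1.000,3.708)–(2.000,3.994)
cell (1,5): code 1001 → (2.000,5.850)–(1.000,5.693)
cell (2,3): code 0010 → (2.000,3.994)–(2.008,4.000)
cell (2,4): code 0011 → (2.008,4.000)–(2.741,5.000)
cell (2,5): code 0001 → (2.741,5.000)–(2.000,5.850)
total: 8 segments, chained into 1 closed loop(s), length Σ = 6.913282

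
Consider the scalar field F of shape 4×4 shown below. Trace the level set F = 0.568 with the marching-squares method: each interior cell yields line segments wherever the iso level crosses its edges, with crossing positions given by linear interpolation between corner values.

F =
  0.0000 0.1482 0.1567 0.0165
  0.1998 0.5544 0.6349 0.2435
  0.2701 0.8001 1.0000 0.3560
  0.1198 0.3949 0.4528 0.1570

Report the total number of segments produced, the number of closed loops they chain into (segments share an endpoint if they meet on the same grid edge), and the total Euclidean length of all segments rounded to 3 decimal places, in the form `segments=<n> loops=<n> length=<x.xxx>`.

cell (0,1): code 0100 → (0.860,2.000)–(1.000,1.169)
cell (0,2): code 1000 → (1.000,2.171)–(0.860,2.000)
cell (1,0): code 0100 → (1.055,1.000)–(2.000,0.562)
cell (1,1): code 1110 → (1.000,1.169)–(1.055,1.000)
cell (1,2): code 1001 → (2.000,2.671)–(1.000,2.171)
cell (2,0): code 0010 → (2.000,0.562)–(2.573,1.000)
cell (2,1): code 0011 → (2.573,1.000)–(2.789,2.000)
cell (2,2): code 0001 → (2.789,2.000)–(2.000,2.671)
total: 8 segments, chained into 1 closed loop(s), length Σ = 6.180819

segments=8 loops=1 length=6.181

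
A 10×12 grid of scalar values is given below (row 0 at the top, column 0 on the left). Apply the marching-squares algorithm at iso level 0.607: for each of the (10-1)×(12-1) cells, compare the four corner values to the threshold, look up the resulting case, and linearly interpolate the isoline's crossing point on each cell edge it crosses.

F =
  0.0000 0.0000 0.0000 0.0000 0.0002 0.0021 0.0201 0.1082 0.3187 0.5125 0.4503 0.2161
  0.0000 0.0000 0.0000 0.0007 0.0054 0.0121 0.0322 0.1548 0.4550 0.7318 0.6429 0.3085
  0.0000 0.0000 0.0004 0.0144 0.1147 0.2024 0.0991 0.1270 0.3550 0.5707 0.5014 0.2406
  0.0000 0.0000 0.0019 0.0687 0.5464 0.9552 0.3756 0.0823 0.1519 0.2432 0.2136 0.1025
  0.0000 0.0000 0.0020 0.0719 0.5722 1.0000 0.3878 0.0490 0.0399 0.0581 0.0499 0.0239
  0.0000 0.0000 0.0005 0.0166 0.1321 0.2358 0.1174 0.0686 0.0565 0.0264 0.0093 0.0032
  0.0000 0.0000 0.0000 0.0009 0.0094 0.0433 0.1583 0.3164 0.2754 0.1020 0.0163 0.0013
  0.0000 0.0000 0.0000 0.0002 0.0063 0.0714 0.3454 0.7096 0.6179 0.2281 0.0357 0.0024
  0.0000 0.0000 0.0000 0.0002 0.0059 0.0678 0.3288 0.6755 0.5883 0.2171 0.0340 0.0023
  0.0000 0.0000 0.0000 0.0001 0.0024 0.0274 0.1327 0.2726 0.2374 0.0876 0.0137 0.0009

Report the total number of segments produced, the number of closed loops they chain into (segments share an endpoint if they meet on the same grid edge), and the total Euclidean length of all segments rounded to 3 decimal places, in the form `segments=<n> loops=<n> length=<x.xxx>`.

segments=20 loops=3 length=14.474

cell (0,8): code 0100 → (0.431,9.000)–(1.000,8.549)
cell (0,9): code 1100 → (0.814,10.000)–(0.431,9.000)
cell (0,10): code 1000 → (1.000,10.107)–(0.814,10.000)
cell (1,8): code 0010 → (1.000,8.549)–(1.775,9.000)
cell (1,9): code 0011 → (1.775,9.000)–(1.254,10.000)
cell (1,10): code 0001 → (1.254,10.000)–(1.000,10.107)
cell (2,4): code 0100 → (2.537,5.000)–(3.000,4.148)
cell (2,5): code 1000 → (3.000,5.601)–(2.537,5.000)
cell (3,4): code 0110 → (3.000,4.148)–(4.000,4.081)
cell (3,5): code 1001 → (4.000,5.642)–(3.000,5.601)
cell (4,4): code 0010 → (4.000,4.081)–(4.514,5.000)
cell (4,5): code 0001 → (4.514,5.000)–(4.000,5.642)
cell (6,6): code 0100 → (6.739,7.000)–(7.000,6.718)
cell (6,7): code 1100 → (6.968,8.000)–(6.739,7.000)
cell (6,8): code 1000 → (7.000,8.028)–(6.968,8.000)
cell (7,6): code 0110 → (7.000,6.718)–(8.000,6.802)
cell (7,7): code 1011 → (8.000,7.786)–(7.368,8.000)
cell (7,8): code 0001 → (7.368,8.000)–(7.000,8.028)
cell (8,6): code 0010 → (8.000,6.802)–(8.170,7.000)
cell (8,7): code 0001 → (8.170,7.000)–(8.000,7.786)
total: 20 segments, chained into 3 closed loop(s), length Σ = 14.473769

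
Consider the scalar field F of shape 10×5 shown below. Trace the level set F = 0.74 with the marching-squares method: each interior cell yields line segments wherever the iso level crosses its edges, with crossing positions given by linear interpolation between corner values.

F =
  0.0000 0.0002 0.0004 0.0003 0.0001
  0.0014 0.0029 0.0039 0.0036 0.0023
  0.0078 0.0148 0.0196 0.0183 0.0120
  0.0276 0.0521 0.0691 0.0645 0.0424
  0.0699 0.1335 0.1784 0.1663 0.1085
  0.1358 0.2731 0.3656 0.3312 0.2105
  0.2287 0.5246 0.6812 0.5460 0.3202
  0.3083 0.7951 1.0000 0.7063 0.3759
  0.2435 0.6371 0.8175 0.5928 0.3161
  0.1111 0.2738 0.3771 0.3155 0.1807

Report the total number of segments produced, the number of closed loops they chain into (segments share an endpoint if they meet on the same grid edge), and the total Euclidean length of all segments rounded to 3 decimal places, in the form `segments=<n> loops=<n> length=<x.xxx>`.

segments=8 loops=1 length=5.830

cell (6,0): code 0100 → (6.796,1.000)–(7.000,0.887)
cell (6,1): code 1100 → (6.184,2.000)–(6.796,1.000)
cell (6,2): code 1000 → (7.000,2.885)–(6.184,2.000)
cell (7,0): code 0010 → (7.000,0.887)–(7.349,1.000)
cell (7,1): code 0111 → (7.349,1.000)–(8.000,1.570)
cell (7,2): code 1001 → (8.000,2.345)–(7.000,2.885)
cell (8,1): code 0010 → (8.000,1.570)–(8.176,2.000)
cell (8,2): code 0001 → (8.176,2.000)–(8.000,2.345)
total: 8 segments, chained into 1 closed loop(s), length Σ = 5.829521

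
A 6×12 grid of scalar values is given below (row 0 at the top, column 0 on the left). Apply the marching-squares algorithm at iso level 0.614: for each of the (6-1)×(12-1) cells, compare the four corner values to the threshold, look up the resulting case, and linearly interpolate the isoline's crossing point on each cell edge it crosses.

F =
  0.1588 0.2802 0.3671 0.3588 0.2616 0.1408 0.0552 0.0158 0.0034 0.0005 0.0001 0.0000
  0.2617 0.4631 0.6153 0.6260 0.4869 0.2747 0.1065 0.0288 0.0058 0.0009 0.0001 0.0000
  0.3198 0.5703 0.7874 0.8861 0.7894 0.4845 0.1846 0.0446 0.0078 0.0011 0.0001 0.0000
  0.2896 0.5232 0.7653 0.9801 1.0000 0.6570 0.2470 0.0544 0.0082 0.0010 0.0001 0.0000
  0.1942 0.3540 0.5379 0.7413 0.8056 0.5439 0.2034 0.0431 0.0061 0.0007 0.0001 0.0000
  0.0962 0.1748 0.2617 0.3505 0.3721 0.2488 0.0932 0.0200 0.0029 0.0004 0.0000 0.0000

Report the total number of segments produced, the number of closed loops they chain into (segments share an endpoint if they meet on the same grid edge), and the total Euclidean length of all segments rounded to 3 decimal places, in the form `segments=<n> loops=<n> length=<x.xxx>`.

cell (0,1): code 0100 → (0.995,2.000)–(1.000,1.991)
cell (0,2): code 1100 → (0.955,3.000)–(0.995,2.000)
cell (0,3): code 1000 → (1.000,3.086)–(0.955,3.000)
cell (1,1): code 0110 → (1.000,1.991)–(2.000,1.201)
cell (1,3): code 1101 → (1.420,4.000)–(1.000,3.086)
cell (1,4): code 1000 → (2.000,4.575)–(1.420,4.000)
cell (2,1): code 0110 → (2.000,1.201)–(3.000,1.375)
cell (2,4): code 1101 → (2.751,5.000)–(2.000,4.575)
cell (2,5): code 1000 → (3.000,5.105)–(2.751,5.000)
cell (3,1): code 0010 → (3.000,1.375)–(3.665,2.000)
cell (3,2): code 0111 → (3.665,2.000)–(4.000,2.374)
cell (3,4): code 1011 → (4.000,4.732)–(3.380,5.000)
cell (3,5): code 0001 → (3.380,5.000)–(3.000,5.105)
cell (4,2): code 0010 → (4.000,2.374)–(4.326,3.000)
cell (4,3): code 0011 → (4.326,3.000)–(4.442,4.000)
cell (4,4): code 0001 → (4.442,4.000)–(4.000,4.732)
total: 16 segments, chained into 1 closed loop(s), length Σ = 11.404926

segments=16 loops=1 length=11.405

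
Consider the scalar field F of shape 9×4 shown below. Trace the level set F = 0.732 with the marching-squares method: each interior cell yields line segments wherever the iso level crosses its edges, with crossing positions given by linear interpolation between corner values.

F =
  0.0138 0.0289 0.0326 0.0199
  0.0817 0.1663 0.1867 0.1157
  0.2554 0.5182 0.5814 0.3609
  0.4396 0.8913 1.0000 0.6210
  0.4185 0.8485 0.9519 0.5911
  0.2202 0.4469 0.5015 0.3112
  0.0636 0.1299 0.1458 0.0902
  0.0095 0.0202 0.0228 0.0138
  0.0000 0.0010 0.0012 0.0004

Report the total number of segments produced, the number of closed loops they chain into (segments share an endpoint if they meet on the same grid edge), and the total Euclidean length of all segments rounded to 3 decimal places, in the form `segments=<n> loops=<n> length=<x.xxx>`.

cell (2,0): code 0100 → (2.573,1.000)–(3.000,0.647)
cell (2,1): code 1100 → (2.360,2.000)–(2.573,1.000)
cell (2,2): code 1000 → (3.000,2.707)–(2.360,2.000)
cell (3,0): code 0110 → (3.000,0.647)–(4.000,0.729)
cell (3,2): code 1001 → (4.000,2.609)–(3.000,2.707)
cell (4,0): code 0010 → (4.000,0.729)–(4.290,1.000)
cell (4,1): code 0011 → (4.290,1.000)–(4.488,2.000)
cell (4,2): code 0001 → (4.488,2.000)–(4.000,2.609)
total: 8 segments, chained into 1 closed loop(s), length Σ = 6.735549

segments=8 loops=1 length=6.736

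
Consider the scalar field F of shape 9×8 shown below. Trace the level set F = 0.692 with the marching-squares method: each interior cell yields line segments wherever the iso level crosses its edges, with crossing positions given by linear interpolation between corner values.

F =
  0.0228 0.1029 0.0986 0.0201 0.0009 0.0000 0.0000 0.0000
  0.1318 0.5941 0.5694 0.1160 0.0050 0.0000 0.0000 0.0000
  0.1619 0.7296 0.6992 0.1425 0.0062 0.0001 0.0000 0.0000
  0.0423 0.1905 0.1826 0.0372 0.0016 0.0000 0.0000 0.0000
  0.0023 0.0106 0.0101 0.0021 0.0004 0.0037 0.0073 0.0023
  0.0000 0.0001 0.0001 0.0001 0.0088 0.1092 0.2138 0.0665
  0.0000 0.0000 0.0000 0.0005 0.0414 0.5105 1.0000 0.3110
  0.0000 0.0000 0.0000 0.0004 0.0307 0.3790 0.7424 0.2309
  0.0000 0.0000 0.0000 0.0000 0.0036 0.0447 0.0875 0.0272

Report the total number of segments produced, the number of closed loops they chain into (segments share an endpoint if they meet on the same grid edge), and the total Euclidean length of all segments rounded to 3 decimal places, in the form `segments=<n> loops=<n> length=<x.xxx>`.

cell (1,0): code 0100 → (1.723,1.000)–(2.000,0.934)
cell (1,1): code 1100 → (1.945,2.000)–(1.723,1.000)
cell (1,2): code 1000 → (2.000,2.013)–(1.945,2.000)
cell (2,0): code 0010 → (2.000,0.934)–(2.070,1.000)
cell (2,1): code 0011 → (2.070,1.000)–(2.014,2.000)
cell (2,2): code 0001 → (2.014,2.000)–(2.000,2.013)
cell (5,5): code 0100 → (5.608,6.000)–(6.000,5.371)
cell (5,6): code 1000 → (6.000,6.447)–(5.608,6.000)
cell (6,5): code 0110 → (6.000,5.371)–(7.000,5.861)
cell (6,6): code 1001 → (7.000,6.099)–(6.000,6.447)
cell (7,5): code 0010 → (7.000,5.861)–(7.077,6.000)
cell (7,6): code 0001 → (7.077,6.000)–(7.000,6.099)
total: 12 segments, chained into 2 closed loop(s), length Σ = 6.275394

segments=12 loops=2 length=6.275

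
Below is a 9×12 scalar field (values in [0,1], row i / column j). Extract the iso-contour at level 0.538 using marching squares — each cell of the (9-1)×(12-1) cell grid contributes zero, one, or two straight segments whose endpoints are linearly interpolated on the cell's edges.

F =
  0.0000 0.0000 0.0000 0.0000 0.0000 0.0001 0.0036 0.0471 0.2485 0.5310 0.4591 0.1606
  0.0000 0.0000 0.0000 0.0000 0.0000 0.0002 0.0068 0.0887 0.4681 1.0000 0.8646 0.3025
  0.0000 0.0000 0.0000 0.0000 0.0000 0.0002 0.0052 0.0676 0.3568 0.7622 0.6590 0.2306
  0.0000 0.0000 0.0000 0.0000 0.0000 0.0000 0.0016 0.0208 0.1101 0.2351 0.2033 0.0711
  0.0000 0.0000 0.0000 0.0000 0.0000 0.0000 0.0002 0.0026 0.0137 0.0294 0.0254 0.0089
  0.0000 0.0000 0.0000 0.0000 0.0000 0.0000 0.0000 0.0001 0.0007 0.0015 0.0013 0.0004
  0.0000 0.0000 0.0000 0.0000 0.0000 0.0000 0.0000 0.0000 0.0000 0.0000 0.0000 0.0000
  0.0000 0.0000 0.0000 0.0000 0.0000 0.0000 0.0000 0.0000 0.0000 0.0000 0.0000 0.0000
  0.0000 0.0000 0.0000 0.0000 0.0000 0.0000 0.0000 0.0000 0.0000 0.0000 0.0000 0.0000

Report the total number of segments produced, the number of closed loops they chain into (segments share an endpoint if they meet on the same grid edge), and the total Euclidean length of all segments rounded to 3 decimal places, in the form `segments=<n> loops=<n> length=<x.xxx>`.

segments=8 loops=1 length=7.513

cell (0,8): code 0100 → (0.015,9.000)–(1.000,8.131)
cell (0,9): code 1100 → (0.195,10.000)–(0.015,9.000)
cell (0,10): code 1000 → (1.000,10.581)–(0.195,10.000)
cell (1,8): code 0110 → (1.000,8.131)–(2.000,8.447)
cell (1,10): code 1001 → (2.000,10.282)–(1.000,10.581)
cell (2,8): code 0010 → (2.000,8.447)–(2.425,9.000)
cell (2,9): code 0011 → (2.425,9.000)–(2.266,10.000)
cell (2,10): code 0001 → (2.266,10.000)–(2.000,10.282)
total: 8 segments, chained into 1 closed loop(s), length Σ = 7.512729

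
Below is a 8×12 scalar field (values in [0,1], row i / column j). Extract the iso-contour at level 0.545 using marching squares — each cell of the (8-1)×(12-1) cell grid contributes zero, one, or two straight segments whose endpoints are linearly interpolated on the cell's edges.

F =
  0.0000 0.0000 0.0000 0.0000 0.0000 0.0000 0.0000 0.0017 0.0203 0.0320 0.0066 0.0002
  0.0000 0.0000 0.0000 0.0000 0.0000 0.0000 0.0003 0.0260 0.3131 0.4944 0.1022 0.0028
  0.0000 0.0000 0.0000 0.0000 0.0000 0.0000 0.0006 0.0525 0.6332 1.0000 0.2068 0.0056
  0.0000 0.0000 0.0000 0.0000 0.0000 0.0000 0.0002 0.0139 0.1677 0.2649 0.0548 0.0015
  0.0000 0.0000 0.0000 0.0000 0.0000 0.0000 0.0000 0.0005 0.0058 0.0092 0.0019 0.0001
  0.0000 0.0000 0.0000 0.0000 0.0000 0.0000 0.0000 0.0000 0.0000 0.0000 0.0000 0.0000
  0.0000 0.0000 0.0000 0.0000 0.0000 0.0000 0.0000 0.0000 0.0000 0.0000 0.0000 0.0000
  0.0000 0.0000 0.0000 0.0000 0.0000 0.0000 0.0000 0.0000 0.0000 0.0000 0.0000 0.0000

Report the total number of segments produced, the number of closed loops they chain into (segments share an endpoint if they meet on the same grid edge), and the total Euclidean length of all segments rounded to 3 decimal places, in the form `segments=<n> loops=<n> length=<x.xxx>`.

cell (1,7): code 0100 → (1.724,8.000)–(2.000,7.848)
cell (1,8): code 1100 → (1.100,9.000)–(1.724,8.000)
cell (1,9): code 1000 → (2.000,9.574)–(1.100,9.000)
cell (2,7): code 0010 → (2.000,7.848)–(2.189,8.000)
cell (2,8): code 0011 → (2.189,8.000)–(2.619,9.000)
cell (2,9): code 0001 → (2.619,9.000)–(2.000,9.574)
total: 6 segments, chained into 1 closed loop(s), length Σ = 4.735806

segments=6 loops=1 length=4.736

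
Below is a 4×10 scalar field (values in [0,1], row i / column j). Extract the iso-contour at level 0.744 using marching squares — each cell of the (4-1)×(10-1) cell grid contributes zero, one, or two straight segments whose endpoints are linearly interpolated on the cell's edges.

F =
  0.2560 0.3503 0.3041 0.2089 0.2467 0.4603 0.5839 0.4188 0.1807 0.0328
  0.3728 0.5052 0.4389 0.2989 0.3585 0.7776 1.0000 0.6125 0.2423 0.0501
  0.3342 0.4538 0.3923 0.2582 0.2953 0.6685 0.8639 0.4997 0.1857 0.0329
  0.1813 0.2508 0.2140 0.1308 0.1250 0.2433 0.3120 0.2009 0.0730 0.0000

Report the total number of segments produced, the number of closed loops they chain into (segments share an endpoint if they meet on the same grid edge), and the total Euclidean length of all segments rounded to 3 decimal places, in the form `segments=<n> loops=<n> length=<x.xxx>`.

segments=8 loops=1 length=5.368

cell (0,4): code 0100 → (0.894,5.000)–(1.000,4.920)
cell (0,5): code 1100 → (0.385,6.000)–(0.894,5.000)
cell (0,6): code 1000 → (1.000,6.661)–(0.385,6.000)
cell (1,4): code 0010 → (1.000,4.920)–(1.308,5.000)
cell (1,5): code 0111 → (1.308,5.000)–(2.000,5.386)
cell (1,6): code 1001 → (2.000,6.329)–(1.000,6.661)
cell (2,5): code 0010 → (2.000,5.386)–(2.217,6.000)
cell (2,6): code 0001 → (2.217,6.000)–(2.000,6.329)
total: 8 segments, chained into 1 closed loop(s), length Σ = 5.367509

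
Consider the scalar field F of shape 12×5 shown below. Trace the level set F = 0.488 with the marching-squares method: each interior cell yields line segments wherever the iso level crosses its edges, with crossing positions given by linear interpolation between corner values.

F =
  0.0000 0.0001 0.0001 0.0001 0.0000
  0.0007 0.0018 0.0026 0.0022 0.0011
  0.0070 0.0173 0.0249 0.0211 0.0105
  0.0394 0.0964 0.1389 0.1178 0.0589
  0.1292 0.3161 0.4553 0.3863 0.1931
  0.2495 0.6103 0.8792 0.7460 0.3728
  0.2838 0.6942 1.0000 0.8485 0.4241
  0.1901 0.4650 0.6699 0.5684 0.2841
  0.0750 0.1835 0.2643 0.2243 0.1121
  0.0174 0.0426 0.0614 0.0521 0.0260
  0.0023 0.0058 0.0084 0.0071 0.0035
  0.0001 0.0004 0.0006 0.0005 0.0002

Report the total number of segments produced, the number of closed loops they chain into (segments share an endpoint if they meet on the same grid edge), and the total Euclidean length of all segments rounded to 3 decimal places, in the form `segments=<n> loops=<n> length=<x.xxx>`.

segments=12 loops=1 length=10.415

cell (4,0): code 0100 → (4.584,1.000)–(5.000,0.661)
cell (4,1): code 1100 → (4.077,2.000)–(4.584,1.000)
cell (4,2): code 1100 → (4.283,3.000)–(4.077,2.000)
cell (4,3): code 1000 → (5.000,3.691)–(4.283,3.000)
cell (5,0): code 0110 → (5.000,0.661)–(6.000,0.498)
cell (5,3): code 1001 → (6.000,3.849)–(5.000,3.691)
cell (6,0): code 0010 → (6.000,0.498)–(6.900,1.000)
cell (6,1): code 0111 → (6.900,1.000)–(7.000,1.112)
cell (6,3): code 1001 → (7.000,3.283)–(6.000,3.849)
cell (7,1): code 0010 → (7.000,1.112)–(7.448,2.000)
cell (7,2): code 0011 → (7.448,2.000)–(7.234,3.000)
cell (7,3): code 0001 → (7.234,3.000)–(7.000,3.283)
total: 12 segments, chained into 1 closed loop(s), length Σ = 10.415076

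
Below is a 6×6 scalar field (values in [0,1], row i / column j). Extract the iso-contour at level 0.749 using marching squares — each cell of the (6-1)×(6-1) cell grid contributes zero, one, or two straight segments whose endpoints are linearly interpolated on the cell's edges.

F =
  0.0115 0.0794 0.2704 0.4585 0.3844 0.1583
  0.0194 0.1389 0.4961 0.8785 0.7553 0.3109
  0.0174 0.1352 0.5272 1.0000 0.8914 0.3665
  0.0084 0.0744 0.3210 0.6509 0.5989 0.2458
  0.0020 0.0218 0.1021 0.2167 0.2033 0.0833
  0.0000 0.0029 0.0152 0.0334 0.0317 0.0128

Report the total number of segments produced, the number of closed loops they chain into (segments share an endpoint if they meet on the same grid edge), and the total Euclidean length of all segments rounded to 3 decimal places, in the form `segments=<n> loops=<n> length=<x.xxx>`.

cell (0,2): code 0100 → (0.692,3.000)–(1.000,2.661)
cell (0,3): code 1100 → (0.983,4.000)–(0.692,3.000)
cell (0,4): code 1000 → (1.000,4.014)–(0.983,4.000)
cell (1,2): code 0110 → (1.000,2.661)–(2.000,2.469)
cell (1,4): code 1001 → (2.000,4.271)–(1.000,4.014)
cell (2,2): code 0010 → (2.000,2.469)–(2.719,3.000)
cell (2,3): code 0011 → (2.719,3.000)–(2.487,4.000)
cell (2,4): code 0001 → (2.487,4.000)–(2.000,4.271)
total: 8 segments, chained into 1 closed loop(s), length Σ = 6.050187

segments=8 loops=1 length=6.050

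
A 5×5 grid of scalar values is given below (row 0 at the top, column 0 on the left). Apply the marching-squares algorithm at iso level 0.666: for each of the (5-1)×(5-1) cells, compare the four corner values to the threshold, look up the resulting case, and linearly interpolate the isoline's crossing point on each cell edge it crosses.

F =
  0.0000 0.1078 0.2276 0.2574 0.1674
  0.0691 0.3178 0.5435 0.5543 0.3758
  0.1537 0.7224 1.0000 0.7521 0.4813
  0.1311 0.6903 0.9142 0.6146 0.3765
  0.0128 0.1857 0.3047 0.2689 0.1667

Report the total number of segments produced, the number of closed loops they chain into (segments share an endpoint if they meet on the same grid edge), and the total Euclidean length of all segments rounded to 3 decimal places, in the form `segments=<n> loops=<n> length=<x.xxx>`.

segments=10 loops=1 length=7.081

cell (1,0): code 0100 → (1.861,1.000)–(2.000,0.901)
cell (1,1): code 1100 → (1.268,2.000)–(1.861,1.000)
cell (1,2): code 1100 → (1.565,3.000)–(1.268,2.000)
cell (1,3): code 1000 → (2.000,3.318)–(1.565,3.000)
cell (2,0): code 0110 → (2.000,0.901)–(3.000,0.957)
cell (2,2): code 1011 → (3.000,2.828)–(2.626,3.000)
cell (2,3): code 0001 → (2.626,3.000)–(2.000,3.318)
cell (3,0): code 0010 → (3.000,0.957)–(3.048,1.000)
cell (3,1): code 0011 → (3.048,1.000)–(3.407,2.000)
cell (3,2): code 0001 → (3.407,2.000)–(3.000,2.828)
total: 10 segments, chained into 1 closed loop(s), length Σ = 7.080957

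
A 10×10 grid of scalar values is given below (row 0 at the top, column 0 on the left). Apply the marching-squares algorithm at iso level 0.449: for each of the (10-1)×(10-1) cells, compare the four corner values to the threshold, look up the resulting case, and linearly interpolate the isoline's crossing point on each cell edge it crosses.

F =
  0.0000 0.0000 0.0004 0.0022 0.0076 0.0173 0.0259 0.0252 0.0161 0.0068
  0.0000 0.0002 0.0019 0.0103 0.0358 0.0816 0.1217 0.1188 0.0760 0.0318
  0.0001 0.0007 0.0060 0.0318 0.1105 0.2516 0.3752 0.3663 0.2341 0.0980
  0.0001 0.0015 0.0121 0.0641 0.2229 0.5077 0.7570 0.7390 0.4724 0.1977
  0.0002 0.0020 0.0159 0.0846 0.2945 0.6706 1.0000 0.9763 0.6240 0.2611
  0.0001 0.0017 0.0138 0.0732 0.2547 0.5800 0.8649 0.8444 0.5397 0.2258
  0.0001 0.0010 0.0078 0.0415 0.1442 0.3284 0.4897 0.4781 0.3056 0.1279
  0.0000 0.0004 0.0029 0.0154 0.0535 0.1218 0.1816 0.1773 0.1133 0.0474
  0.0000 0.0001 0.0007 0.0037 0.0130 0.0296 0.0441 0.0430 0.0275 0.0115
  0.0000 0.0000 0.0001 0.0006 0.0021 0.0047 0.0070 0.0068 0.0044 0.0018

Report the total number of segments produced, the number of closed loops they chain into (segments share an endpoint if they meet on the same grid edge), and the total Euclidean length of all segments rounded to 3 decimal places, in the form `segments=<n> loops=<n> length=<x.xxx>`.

segments=16 loops=1 length=12.527

cell (2,4): code 0100 → (2.771,5.000)–(3.000,4.794)
cell (2,5): code 1100 → (2.193,6.000)–(2.771,5.000)
cell (2,6): code 1100 → (2.222,7.000)–(2.193,6.000)
cell (2,7): code 1100 → (2.902,8.000)–(2.222,7.000)
cell (2,8): code 1000 → (3.000,8.085)–(2.902,8.000)
cell (3,4): code 0110 → (3.000,4.794)–(4.000,4.411)
cell (3,8): code 1001 → (4.000,8.482)–(3.000,8.085)
cell (4,4): code 0110 → (4.000,4.411)–(5.000,4.597)
cell (4,8): code 1001 → (5.000,8.289)–(4.000,8.482)
cell (5,4): code 0010 → (5.000,4.597)–(5.521,5.000)
cell (5,5): code 0111 → (5.521,5.000)–(6.000,5.748)
cell (5,7): code 1011 → (6.000,7.169)–(5.387,8.000)
cell (5,8): code 0001 → (5.387,8.000)–(5.000,8.289)
cell (6,5): code 0010 → (6.000,5.748)–(6.132,6.000)
cell (6,6): code 0011 → (6.132,6.000)–(6.097,7.000)
cell (6,7): code 0001 → (6.097,7.000)–(6.000,7.169)
total: 16 segments, chained into 1 closed loop(s), length Σ = 12.527434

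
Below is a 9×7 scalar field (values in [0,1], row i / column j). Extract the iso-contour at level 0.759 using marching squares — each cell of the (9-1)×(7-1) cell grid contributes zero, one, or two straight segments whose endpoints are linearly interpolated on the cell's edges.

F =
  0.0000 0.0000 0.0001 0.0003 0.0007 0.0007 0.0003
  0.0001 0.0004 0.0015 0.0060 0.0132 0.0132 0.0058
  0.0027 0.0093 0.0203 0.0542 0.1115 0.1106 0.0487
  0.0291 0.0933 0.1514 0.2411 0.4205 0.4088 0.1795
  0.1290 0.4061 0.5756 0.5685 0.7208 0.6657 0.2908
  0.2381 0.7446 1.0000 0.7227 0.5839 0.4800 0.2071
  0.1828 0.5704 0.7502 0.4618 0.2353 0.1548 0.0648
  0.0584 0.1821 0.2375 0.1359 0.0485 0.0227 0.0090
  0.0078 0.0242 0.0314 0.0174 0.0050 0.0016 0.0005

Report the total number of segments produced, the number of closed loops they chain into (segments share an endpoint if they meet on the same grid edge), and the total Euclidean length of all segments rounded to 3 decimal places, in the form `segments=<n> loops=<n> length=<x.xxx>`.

cell (4,1): code 0100 → (4.432,2.000)–(5.000,1.056)
cell (4,2): code 1000 → (5.000,2.869)–(4.432,2.000)
cell (5,1): code 0010 → (5.000,1.056)–(5.965,2.000)
cell (5,2): code 0001 → (5.965,2.000)–(5.000,2.869)
total: 4 segments, chained into 1 closed loop(s), length Σ = 4.787497

segments=4 loops=1 length=4.787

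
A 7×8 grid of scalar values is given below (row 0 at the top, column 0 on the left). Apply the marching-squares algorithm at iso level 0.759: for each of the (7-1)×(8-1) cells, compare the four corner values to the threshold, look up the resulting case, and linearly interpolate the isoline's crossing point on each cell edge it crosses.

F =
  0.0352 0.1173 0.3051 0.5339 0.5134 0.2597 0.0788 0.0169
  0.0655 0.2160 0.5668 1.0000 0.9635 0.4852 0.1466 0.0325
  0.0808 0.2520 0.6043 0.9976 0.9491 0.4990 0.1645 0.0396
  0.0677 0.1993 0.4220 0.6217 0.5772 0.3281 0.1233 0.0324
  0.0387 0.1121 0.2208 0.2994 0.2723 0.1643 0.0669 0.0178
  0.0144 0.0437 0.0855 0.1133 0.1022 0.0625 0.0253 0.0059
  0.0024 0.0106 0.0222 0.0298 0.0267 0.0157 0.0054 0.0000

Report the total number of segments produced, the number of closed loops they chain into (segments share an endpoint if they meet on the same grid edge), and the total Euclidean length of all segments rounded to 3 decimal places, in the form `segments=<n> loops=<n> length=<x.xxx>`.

cell (0,2): code 0100 → (0.483,3.000)–(1.000,2.444)
cell (0,3): code 1100 → (0.546,4.000)–(0.483,3.000)
cell (0,4): code 1000 → (1.000,4.428)–(0.546,4.000)
cell (1,2): code 0110 → (1.000,2.444)–(2.000,2.393)
cell (1,4): code 1001 → (2.000,4.422)–(1.000,4.428)
cell (2,2): code 0010 → (2.000,2.393)–(2.635,3.000)
cell (2,3): code 0011 → (2.635,3.000)–(2.511,4.000)
cell (2,4): code 0001 → (2.511,4.000)–(2.000,4.422)
total: 8 segments, chained into 1 closed loop(s), length Σ = 6.935341

segments=8 loops=1 length=6.935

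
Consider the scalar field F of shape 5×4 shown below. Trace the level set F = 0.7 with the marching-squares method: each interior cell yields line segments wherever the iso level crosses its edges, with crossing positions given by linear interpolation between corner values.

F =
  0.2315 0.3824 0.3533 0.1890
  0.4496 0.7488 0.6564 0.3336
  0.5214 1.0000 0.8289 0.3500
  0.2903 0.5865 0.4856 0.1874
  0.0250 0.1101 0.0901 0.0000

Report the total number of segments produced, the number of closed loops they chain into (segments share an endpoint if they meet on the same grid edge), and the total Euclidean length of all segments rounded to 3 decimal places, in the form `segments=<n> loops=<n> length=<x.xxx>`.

cell (0,0): code 0100 → (0.867,1.000)–(1.000,0.837)
cell (0,1): code 1000 → (1.000,1.528)–(0.867,1.000)
cell (1,0): code 0110 → (1.000,0.837)–(2.000,0.373)
cell (1,1): code 1101 → (1.253,2.000)–(1.000,1.528)
cell (1,2): code 1000 → (2.000,2.269)–(1.253,2.000)
cell (2,0): code 0010 → (2.000,0.373)–(2.726,1.000)
cell (2,1): code 0011 → (2.726,1.000)–(2.375,2.000)
cell (2,2): code 0001 → (2.375,2.000)–(2.000,2.269)
total: 8 segments, chained into 1 closed loop(s), length Σ = 5.667341

segments=8 loops=1 length=5.667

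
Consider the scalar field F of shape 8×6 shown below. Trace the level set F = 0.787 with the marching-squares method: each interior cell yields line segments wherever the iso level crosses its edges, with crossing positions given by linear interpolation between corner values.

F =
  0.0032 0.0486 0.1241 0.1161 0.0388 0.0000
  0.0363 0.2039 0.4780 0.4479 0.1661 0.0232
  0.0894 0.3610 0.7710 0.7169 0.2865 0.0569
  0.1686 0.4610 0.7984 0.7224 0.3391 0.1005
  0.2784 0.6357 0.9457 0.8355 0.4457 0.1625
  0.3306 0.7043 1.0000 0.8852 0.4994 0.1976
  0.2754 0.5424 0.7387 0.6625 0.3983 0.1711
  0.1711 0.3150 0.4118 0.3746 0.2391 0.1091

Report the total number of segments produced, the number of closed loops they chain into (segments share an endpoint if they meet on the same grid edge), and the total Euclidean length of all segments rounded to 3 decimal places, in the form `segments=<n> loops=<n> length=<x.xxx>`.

cell (2,1): code 0100 → (2.584,2.000)–(3.000,1.966)
cell (2,2): code 1000 → (3.000,2.150)–(2.584,2.000)
cell (3,1): code 0110 → (3.000,1.966)–(4.000,1.488)
cell (3,2): code 1101 → (3.571,3.000)–(3.000,2.150)
cell (3,3): code 1000 → (4.000,3.124)–(3.571,3.000)
cell (4,1): code 0110 → (4.000,1.488)–(5.000,1.280)
cell (4,3): code 1001 → (5.000,3.255)–(4.000,3.124)
cell (5,1): code 0010 → (5.000,1.280)–(5.815,2.000)
cell (5,2): code 0011 → (5.815,2.000)–(5.441,3.000)
cell (5,3): code 0001 → (5.441,3.000)–(5.000,3.255)
total: 10 segments, chained into 1 closed loop(s), length Σ = 8.133318

segments=10 loops=1 length=8.133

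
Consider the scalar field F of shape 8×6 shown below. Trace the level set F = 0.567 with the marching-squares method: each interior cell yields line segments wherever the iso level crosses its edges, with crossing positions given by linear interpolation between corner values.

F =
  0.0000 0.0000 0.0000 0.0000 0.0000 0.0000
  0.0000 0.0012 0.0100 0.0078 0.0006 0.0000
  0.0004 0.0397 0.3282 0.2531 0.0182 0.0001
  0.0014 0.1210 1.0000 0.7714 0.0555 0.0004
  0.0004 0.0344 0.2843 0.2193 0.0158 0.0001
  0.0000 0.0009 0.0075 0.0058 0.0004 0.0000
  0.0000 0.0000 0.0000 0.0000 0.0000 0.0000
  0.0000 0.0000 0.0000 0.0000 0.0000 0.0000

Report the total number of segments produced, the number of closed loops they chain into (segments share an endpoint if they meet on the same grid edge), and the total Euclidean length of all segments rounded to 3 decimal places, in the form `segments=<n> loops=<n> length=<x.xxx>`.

segments=6 loops=1 length=4.604

cell (2,1): code 0100 → (2.355,2.000)–(3.000,1.507)
cell (2,2): code 1100 → (2.606,3.000)–(2.355,2.000)
cell (2,3): code 1000 → (3.000,3.286)–(2.606,3.000)
cell (3,1): code 0010 → (3.000,1.507)–(3.605,2.000)
cell (3,2): code 0011 → (3.605,2.000)–(3.370,3.000)
cell (3,3): code 0001 → (3.370,3.000)–(3.000,3.286)
total: 6 segments, chained into 1 closed loop(s), length Σ = 4.603820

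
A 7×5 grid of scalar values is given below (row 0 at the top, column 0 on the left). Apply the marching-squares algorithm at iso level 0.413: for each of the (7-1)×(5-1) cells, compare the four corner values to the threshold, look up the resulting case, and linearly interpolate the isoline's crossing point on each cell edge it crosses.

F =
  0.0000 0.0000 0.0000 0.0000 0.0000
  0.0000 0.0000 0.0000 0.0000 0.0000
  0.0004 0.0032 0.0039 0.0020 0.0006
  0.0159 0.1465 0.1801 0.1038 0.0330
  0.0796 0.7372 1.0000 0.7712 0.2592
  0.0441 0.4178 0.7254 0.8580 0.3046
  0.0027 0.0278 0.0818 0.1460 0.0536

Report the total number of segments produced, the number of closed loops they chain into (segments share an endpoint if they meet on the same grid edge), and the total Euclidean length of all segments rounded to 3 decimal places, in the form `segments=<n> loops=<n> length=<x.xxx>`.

segments=10 loops=1 length=8.916

cell (3,0): code 0100 → (3.451,1.000)–(4.000,0.507)
cell (3,1): code 1100 → (3.284,2.000)–(3.451,1.000)
cell (3,2): code 1100 → (3.463,3.000)–(3.284,2.000)
cell (3,3): code 1000 → (4.000,3.700)–(3.463,3.000)
cell (4,0): code 0110 → (4.000,0.507)–(5.000,0.987)
cell (4,3): code 1001 → (5.000,3.804)–(4.000,3.700)
cell (5,0): code 0010 → (5.000,0.987)–(5.012,1.000)
cell (5,1): code 0011 → (5.012,1.000)–(5.485,2.000)
cell (5,2): code 0011 → (5.485,2.000)–(5.625,3.000)
cell (5,3): code 0001 → (5.625,3.000)–(5.000,3.804)
total: 10 segments, chained into 1 closed loop(s), length Σ = 8.916263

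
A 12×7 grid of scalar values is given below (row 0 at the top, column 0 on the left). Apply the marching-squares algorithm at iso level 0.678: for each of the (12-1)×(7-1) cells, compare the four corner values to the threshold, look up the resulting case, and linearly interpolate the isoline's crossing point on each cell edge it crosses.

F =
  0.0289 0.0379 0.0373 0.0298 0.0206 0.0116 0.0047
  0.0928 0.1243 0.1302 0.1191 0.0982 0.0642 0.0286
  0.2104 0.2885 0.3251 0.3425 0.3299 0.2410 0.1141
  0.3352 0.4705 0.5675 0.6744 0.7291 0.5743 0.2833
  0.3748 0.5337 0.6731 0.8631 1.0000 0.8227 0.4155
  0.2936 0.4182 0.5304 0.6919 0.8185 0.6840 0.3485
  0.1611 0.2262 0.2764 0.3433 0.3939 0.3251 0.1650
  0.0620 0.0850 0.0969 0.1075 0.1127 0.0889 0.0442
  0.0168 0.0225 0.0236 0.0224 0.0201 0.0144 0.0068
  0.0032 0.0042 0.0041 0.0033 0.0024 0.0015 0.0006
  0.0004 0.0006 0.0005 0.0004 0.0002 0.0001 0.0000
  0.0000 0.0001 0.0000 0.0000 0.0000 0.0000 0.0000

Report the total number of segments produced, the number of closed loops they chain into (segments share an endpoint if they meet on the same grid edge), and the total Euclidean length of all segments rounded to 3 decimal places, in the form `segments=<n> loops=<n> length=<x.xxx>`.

segments=12 loops=1 length=8.822

cell (2,3): code 0100 → (2.872,4.000)–(3.000,3.066)
cell (2,4): code 1000 → (3.000,4.330)–(2.872,4.000)
cell (3,2): code 0100 → (3.019,3.000)–(4.000,2.026)
cell (3,3): code 1110 → (3.000,3.066)–(3.019,3.000)
cell (3,4): code 1101 → (3.417,5.000)–(3.000,4.330)
cell (3,5): code 1000 → (4.000,5.355)–(3.417,5.000)
cell (4,2): code 0110 → (4.000,2.026)–(5.000,2.914)
cell (4,5): code 1001 → (5.000,5.018)–(4.000,5.355)
cell (5,2): code 0010 → (5.000,2.914)–(5.040,3.000)
cell (5,3): code 0011 → (5.040,3.000)–(5.331,4.000)
cell (5,4): code 0011 → (5.331,4.000)–(5.017,5.000)
cell (5,5): code 0001 → (5.017,5.000)–(5.000,5.018)
total: 12 segments, chained into 1 closed loop(s), length Σ = 8.821564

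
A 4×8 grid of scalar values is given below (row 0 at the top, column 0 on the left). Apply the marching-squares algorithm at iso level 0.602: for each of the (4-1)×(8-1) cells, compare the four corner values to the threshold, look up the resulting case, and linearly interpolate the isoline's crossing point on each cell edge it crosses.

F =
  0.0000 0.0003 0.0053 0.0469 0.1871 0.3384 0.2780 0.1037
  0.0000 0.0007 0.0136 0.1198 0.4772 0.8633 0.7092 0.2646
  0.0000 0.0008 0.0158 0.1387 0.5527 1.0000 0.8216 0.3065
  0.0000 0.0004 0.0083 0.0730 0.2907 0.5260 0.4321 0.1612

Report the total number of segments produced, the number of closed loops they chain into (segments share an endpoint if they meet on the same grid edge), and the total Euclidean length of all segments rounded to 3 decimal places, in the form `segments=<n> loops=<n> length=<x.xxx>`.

cell (0,4): code 0100 → (0.502,5.000)–(1.000,4.323)
cell (0,5): code 1100 → (0.751,6.000)–(0.502,5.000)
cell (0,6): code 1000 → (1.000,6.241)–(0.751,6.000)
cell (1,4): code 0110 → (1.000,4.323)–(2.000,4.110)
cell (1,6): code 1001 → (2.000,6.426)–(1.000,6.241)
cell (2,4): code 0010 → (2.000,4.110)–(2.840,5.000)
cell (2,5): code 0011 → (2.840,5.000)–(2.564,6.000)
cell (2,6): code 0001 → (2.564,6.000)–(2.000,6.426)
total: 8 segments, chained into 1 closed loop(s), length Σ = 7.224098

segments=8 loops=1 length=7.224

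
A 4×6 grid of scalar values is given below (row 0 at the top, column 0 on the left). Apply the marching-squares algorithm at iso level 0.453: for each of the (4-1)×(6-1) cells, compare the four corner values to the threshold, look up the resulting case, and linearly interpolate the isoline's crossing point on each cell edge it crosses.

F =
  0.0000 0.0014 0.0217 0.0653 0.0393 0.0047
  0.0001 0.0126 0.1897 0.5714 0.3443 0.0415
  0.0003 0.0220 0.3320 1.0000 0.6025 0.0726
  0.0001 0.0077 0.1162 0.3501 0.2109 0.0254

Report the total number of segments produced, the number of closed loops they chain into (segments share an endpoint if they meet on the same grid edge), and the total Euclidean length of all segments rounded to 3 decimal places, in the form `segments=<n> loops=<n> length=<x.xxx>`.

segments=8 loops=1 length=6.113

cell (0,2): code 0100 → (0.766,3.000)–(1.000,2.690)
cell (0,3): code 1000 → (1.000,3.521)–(0.766,3.000)
cell (1,2): code 0110 → (1.000,2.690)–(2.000,2.181)
cell (1,3): code 1101 → (1.421,4.000)–(1.000,3.521)
cell (1,4): code 1000 → (2.000,4.282)–(1.421,4.000)
cell (2,2): code 0010 → (2.000,2.181)–(2.842,3.000)
cell (2,3): code 0011 → (2.842,3.000)–(2.382,4.000)
cell (2,4): code 0001 → (2.382,4.000)–(2.000,4.282)
total: 8 segments, chained into 1 closed loop(s), length Σ = 6.113101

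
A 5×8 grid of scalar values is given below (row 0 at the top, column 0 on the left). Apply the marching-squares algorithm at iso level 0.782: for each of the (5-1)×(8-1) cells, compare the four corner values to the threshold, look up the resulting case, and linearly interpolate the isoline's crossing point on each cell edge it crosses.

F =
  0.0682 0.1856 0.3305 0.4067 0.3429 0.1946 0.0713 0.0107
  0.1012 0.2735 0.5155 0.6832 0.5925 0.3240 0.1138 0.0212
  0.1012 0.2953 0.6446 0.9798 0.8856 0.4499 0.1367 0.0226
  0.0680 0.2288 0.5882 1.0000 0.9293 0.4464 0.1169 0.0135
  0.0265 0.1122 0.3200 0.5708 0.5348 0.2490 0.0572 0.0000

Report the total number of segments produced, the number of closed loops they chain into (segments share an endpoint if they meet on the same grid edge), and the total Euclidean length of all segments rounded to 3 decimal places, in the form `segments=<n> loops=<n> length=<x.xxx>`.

segments=8 loops=1 length=6.593

cell (1,2): code 0100 → (1.333,3.000)–(2.000,2.410)
cell (1,3): code 1100 → (1.647,4.000)–(1.333,3.000)
cell (1,4): code 1000 → (2.000,4.238)–(1.647,4.000)
cell (2,2): code 0110 → (2.000,2.410)–(3.000,2.471)
cell (2,4): code 1001 → (3.000,4.305)–(2.000,4.238)
cell (3,2): code 0010 → (3.000,2.471)–(3.508,3.000)
cell (3,3): code 0011 → (3.508,3.000)–(3.373,4.000)
cell (3,4): code 0001 → (3.373,4.000)–(3.000,4.305)
total: 8 segments, chained into 1 closed loop(s), length Σ = 6.593341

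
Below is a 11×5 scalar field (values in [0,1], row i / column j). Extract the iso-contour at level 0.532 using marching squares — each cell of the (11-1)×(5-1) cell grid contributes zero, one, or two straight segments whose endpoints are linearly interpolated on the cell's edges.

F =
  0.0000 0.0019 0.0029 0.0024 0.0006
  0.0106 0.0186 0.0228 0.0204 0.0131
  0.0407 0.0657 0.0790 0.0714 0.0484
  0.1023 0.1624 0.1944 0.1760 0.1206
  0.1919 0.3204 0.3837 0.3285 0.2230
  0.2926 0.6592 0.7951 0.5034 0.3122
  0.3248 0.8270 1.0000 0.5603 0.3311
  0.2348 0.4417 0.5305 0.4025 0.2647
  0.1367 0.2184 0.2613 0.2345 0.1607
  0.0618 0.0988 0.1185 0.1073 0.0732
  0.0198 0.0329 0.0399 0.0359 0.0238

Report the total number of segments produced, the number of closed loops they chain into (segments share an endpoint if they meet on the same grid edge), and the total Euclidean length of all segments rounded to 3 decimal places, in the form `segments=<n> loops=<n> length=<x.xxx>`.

segments=10 loops=1 length=8.205

cell (4,0): code 0100 → (4.625,1.000)–(5.000,0.653)
cell (4,1): code 1100 → (4.360,2.000)–(4.625,1.000)
cell (4,2): code 1000 → (5.000,2.902)–(4.360,2.000)
cell (5,0): code 0110 → (5.000,0.653)–(6.000,0.413)
cell (5,2): code 1101 → (5.503,3.000)–(5.000,2.902)
cell (5,3): code 1000 → (6.000,3.123)–(5.503,3.000)
cell (6,0): code 0010 → (6.000,0.413)–(6.766,1.000)
cell (6,1): code 0011 → (6.766,1.000)–(6.997,2.000)
cell (6,2): code 0011 → (6.997,2.000)–(6.179,3.000)
cell (6,3): code 0001 → (6.179,3.000)–(6.000,3.123)
total: 10 segments, chained into 1 closed loop(s), length Σ = 8.204976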